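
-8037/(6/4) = -5358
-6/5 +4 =14/5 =2.80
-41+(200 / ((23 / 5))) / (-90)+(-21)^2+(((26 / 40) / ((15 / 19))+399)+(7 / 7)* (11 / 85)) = 281333371 / 351900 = 799.47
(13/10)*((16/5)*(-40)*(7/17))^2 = 5218304/1445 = 3611.28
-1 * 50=-50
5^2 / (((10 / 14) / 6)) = 210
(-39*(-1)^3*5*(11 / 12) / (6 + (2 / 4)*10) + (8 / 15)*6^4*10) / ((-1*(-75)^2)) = -27713 / 22500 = -1.23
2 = 2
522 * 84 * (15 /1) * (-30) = -19731600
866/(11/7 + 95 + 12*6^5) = 3031/326930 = 0.01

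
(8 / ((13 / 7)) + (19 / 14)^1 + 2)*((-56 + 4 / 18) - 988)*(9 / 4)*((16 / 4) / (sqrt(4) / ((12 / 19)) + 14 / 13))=-5616270 / 331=-16967.58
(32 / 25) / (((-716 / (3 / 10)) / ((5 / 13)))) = -12 / 58175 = -0.00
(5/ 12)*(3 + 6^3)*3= 1095/ 4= 273.75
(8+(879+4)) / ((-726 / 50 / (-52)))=35100 / 11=3190.91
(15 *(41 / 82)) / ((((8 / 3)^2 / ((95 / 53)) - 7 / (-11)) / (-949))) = -133880175 / 86594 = -1546.07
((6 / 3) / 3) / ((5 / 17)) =34 / 15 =2.27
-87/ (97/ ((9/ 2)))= -783/ 194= -4.04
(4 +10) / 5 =14 / 5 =2.80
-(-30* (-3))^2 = -8100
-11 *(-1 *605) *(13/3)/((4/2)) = 86515/6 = 14419.17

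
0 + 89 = 89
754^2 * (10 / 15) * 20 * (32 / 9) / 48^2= 11697.86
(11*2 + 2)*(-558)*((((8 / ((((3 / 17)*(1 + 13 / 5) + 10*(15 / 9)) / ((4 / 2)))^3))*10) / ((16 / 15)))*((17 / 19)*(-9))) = 318514119581250 / 25496474813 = 12492.48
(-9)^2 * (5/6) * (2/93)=45/31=1.45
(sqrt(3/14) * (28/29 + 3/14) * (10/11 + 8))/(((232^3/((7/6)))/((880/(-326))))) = -16765 * sqrt(42)/88540264704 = -0.00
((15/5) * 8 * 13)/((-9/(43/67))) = -4472/201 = -22.25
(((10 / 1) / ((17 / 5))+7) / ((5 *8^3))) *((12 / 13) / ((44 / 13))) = 507 / 478720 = 0.00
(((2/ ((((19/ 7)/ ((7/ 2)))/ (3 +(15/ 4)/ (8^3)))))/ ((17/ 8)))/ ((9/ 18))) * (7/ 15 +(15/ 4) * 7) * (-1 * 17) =-161256991/ 48640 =-3315.32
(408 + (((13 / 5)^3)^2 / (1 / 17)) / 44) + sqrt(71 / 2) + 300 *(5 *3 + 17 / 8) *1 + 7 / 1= sqrt(142) / 2 + 3899399503 / 687500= 5677.81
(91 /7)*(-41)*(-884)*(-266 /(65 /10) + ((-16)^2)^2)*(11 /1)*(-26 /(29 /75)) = -661935124936800 /29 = -22825349135751.72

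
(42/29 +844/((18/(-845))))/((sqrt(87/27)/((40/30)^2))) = -39238.33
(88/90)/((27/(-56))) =-2464/1215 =-2.03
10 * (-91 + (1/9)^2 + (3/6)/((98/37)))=-7207615/7938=-907.99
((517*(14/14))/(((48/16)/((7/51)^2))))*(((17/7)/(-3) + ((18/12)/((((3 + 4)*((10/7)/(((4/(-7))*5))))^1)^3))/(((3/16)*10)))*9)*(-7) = 2202937/13005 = 169.39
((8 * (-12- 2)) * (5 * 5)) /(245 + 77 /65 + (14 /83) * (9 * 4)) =-1079000 /97209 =-11.10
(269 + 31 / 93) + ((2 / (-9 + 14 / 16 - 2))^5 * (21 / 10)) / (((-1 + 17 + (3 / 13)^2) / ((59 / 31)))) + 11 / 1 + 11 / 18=274622211443970793 / 977496761591010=280.94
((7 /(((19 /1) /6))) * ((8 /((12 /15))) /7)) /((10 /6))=36 /19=1.89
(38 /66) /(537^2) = 19 /9516177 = 0.00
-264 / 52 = -66 / 13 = -5.08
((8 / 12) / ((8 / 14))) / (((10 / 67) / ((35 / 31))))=3283 / 372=8.83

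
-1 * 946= -946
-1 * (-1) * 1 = 1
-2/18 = -1/9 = -0.11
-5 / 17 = -0.29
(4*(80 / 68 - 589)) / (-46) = 19986 / 391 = 51.12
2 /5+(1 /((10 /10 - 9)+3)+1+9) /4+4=137 /20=6.85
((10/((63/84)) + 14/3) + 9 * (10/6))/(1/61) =2013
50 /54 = 25 /27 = 0.93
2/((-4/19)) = -19/2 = -9.50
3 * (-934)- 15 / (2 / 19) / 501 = -935963 / 334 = -2802.28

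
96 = 96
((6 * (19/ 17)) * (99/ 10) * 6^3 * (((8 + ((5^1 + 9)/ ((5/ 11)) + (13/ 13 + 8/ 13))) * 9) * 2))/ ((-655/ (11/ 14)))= -316999858824/ 25332125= -12513.75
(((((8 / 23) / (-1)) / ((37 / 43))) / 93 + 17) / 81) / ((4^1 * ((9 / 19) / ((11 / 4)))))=281123183 / 923123952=0.30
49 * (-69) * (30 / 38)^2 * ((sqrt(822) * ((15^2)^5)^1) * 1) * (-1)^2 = -438672368408203125 * sqrt(822) / 361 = -34839265170643908.91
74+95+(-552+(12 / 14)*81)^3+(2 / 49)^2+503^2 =-269213882682 / 2401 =-112125732.06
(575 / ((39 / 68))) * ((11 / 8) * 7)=752675 / 78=9649.68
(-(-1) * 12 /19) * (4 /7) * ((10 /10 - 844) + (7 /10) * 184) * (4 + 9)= -2228304 /665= -3350.83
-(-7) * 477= 3339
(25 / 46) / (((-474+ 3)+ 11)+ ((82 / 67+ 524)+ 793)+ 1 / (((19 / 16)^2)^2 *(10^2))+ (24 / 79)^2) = 34058334491875 / 53788702722067558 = 0.00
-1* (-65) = 65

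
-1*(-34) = 34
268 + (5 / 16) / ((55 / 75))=47243 / 176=268.43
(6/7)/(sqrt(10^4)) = 3/350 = 0.01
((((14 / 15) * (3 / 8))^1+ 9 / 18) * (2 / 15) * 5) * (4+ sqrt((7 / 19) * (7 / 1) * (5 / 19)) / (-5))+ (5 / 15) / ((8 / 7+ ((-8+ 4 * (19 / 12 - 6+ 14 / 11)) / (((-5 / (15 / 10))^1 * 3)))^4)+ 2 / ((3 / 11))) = 74928047266078 / 32873371286505 - 119 * sqrt(5) / 2850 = 2.19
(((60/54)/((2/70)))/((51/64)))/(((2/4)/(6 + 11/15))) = 904960/1377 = 657.20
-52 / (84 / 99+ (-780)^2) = -429 / 5019307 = -0.00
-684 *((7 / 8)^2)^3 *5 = -100589895 / 65536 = -1534.88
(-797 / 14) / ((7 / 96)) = -38256 / 49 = -780.73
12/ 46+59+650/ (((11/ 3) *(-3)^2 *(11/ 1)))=509719/ 8349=61.05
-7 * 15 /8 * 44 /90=-6.42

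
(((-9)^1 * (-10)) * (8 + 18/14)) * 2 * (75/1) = 877500/7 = 125357.14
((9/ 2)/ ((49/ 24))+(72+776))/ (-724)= -10415/ 8869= -1.17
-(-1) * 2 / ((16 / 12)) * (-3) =-9 / 2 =-4.50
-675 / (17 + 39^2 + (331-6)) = -25 / 69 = -0.36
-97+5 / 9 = -868 / 9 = -96.44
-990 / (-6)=165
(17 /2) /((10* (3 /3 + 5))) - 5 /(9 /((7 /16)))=-73 /720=-0.10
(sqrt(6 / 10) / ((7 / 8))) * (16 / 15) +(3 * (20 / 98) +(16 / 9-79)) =-33785 / 441 +128 * sqrt(15) / 525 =-75.67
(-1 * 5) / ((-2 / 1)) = 5 / 2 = 2.50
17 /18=0.94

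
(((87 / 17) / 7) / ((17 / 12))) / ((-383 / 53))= -0.07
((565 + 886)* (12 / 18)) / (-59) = -16.40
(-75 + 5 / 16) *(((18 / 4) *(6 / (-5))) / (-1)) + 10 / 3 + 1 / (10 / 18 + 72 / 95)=-21519437 / 53904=-399.22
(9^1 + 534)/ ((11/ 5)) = 2715/ 11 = 246.82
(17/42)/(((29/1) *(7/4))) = 34/4263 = 0.01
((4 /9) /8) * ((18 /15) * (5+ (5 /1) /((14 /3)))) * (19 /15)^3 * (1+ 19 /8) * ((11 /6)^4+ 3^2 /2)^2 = 48873416232587 /70543872000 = 692.81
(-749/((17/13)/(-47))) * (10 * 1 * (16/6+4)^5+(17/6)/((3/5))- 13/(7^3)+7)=1435283242247881/404838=3545327371.07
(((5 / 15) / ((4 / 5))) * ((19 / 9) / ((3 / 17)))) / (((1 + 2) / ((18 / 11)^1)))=1615 / 594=2.72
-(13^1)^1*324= -4212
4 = 4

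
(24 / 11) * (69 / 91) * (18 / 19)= 29808 / 19019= 1.57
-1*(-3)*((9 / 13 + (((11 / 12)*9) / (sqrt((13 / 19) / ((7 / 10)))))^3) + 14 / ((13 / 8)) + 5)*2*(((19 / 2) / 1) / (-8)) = -272438397*sqrt(17290) / 8652800-5301 / 52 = -4242.03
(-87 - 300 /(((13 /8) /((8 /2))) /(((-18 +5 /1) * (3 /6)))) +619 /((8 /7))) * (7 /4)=9195.59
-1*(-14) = 14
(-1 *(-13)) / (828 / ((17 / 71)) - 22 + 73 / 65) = 0.00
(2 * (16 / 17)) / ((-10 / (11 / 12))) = -44 / 255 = -0.17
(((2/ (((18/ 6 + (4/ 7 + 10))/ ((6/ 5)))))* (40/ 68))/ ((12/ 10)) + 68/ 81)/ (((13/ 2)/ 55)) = 205040/ 26163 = 7.84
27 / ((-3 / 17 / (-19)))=2907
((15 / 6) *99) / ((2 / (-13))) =-1608.75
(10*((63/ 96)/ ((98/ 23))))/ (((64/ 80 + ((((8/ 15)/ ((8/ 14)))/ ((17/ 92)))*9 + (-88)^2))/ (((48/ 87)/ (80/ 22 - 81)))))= -4675/ 3315715928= -0.00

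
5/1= 5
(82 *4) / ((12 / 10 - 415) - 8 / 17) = -27880 / 35213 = -0.79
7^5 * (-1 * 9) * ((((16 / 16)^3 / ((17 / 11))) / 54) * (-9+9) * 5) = 0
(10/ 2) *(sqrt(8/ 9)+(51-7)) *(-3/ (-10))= sqrt(2)+66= 67.41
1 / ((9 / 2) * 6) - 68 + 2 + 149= 2242 / 27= 83.04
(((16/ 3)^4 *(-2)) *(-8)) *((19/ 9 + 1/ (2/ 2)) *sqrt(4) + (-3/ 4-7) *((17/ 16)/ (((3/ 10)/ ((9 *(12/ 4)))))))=-9513193.17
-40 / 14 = -20 / 7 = -2.86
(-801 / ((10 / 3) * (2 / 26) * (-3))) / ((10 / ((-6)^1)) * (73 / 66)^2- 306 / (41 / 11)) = -214583094 / 17338205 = -12.38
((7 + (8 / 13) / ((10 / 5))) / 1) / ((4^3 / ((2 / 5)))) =19 / 416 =0.05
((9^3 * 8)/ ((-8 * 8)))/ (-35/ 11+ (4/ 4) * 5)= -8019/ 160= -50.12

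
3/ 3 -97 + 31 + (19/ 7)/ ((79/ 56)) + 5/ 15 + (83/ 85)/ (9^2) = -62.73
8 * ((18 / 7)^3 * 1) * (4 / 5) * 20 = 2176.37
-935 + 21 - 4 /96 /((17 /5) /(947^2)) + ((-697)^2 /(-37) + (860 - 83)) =-24257.28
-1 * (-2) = 2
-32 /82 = -16 /41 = -0.39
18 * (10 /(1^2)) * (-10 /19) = -1800 /19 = -94.74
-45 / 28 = -1.61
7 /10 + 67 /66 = 1.72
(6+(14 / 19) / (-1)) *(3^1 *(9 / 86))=1.65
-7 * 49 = -343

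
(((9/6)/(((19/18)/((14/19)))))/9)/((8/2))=21/722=0.03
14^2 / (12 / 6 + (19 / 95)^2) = 4900 / 51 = 96.08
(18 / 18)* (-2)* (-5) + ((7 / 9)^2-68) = -4649 / 81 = -57.40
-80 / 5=-16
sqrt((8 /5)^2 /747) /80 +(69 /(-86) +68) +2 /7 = sqrt(83) /12450 +40625 /602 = 67.48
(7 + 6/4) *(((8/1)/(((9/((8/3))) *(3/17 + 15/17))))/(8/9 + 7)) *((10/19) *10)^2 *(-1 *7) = -467.72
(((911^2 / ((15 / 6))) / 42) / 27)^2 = 688768866241 / 8037225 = 85697.35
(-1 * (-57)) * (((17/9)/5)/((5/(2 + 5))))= 2261/75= 30.15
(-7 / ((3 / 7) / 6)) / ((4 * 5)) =-49 / 10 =-4.90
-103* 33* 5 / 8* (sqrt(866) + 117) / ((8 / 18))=-17895735 / 32 - 152955* sqrt(866) / 32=-699902.38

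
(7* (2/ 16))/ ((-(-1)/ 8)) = 7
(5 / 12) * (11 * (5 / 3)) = 275 / 36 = 7.64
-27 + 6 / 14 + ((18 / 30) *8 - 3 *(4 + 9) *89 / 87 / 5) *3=-36651 / 1015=-36.11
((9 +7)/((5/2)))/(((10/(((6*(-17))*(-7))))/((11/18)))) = 20944/75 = 279.25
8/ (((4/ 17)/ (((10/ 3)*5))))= 1700/ 3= 566.67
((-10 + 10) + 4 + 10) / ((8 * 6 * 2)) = 7 / 48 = 0.15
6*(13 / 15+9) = 296 / 5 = 59.20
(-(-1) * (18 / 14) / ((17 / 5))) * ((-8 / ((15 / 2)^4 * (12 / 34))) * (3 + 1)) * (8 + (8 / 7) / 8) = -4864 / 55125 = -0.09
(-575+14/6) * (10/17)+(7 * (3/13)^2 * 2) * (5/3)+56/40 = -14403217/43095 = -334.22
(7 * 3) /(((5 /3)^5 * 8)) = 5103 /25000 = 0.20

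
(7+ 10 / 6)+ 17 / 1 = 77 / 3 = 25.67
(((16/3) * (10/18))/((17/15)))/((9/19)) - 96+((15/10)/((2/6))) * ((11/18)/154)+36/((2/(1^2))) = -5587759/77112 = -72.46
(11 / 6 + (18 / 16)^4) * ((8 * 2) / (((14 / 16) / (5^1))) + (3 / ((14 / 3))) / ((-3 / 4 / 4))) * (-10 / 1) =-2321605 / 768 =-3022.92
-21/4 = -5.25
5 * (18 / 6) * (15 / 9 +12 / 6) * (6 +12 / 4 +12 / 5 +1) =682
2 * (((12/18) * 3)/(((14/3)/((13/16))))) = 39/56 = 0.70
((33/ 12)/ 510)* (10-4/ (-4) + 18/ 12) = 55/ 816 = 0.07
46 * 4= 184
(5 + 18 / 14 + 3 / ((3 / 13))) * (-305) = -5882.14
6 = 6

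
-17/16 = -1.06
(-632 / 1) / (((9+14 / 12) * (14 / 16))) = -30336 / 427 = -71.04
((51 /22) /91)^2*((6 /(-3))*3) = -7803 /2004002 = -0.00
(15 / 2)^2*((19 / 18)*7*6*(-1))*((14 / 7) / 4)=-9975 / 8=-1246.88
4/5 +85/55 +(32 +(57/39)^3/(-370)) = 307034393/8941790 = 34.34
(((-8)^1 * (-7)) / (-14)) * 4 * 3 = -48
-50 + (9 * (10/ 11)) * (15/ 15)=-460/ 11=-41.82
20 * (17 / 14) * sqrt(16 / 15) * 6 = 272 * sqrt(15) / 7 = 150.49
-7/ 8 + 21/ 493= -0.83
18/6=3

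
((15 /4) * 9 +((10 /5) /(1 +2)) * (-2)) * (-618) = -40067 /2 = -20033.50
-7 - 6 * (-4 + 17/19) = 221/19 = 11.63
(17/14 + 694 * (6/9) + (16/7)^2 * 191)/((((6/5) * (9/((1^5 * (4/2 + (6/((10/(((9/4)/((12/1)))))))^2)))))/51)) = 94106898589/6773760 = 13892.86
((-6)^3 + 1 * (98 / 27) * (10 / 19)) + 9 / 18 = -219143 / 1026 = -213.59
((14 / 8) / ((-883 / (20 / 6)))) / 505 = -7 / 535098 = -0.00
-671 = -671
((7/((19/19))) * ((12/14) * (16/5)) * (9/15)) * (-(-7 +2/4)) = 1872/25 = 74.88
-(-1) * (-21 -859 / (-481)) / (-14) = 4621 / 3367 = 1.37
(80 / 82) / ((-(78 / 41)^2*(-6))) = 205 / 4563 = 0.04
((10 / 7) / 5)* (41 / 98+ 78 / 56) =355 / 686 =0.52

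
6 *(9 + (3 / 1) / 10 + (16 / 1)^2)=7959 / 5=1591.80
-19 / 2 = -9.50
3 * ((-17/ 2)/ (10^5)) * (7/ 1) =-357/ 200000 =-0.00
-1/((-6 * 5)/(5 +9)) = 7/15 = 0.47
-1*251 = -251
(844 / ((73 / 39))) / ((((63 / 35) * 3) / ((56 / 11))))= 3072160 / 7227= 425.09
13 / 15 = 0.87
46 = 46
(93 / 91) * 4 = 372 / 91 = 4.09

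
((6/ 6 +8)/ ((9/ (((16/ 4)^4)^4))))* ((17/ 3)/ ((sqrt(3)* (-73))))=-73014444032* sqrt(3)/ 657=-192488168.57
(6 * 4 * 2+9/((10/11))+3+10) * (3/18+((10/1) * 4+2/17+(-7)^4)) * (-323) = -3354427181/60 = -55907119.68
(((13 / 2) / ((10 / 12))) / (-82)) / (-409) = 39 / 167690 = 0.00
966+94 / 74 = 35789 / 37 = 967.27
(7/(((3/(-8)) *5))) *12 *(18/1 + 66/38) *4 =-67200/19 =-3536.84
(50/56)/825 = 1/924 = 0.00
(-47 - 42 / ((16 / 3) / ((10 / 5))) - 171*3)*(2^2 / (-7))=329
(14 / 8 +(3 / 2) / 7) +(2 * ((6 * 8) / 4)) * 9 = 6103 / 28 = 217.96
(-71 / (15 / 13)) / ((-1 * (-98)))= -923 / 1470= -0.63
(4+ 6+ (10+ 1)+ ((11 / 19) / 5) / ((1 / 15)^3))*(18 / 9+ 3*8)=203424 / 19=10706.53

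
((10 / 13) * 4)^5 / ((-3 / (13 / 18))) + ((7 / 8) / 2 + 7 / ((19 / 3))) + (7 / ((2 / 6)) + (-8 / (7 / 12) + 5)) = -86261057231 / 1641000816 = -52.57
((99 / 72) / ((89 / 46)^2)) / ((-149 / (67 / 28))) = -389873 / 66092824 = -0.01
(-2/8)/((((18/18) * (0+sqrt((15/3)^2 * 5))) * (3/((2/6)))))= -sqrt(5)/900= -0.00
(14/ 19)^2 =196/ 361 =0.54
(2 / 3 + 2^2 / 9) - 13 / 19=73 / 171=0.43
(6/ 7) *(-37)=-222/ 7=-31.71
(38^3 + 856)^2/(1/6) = 18633659904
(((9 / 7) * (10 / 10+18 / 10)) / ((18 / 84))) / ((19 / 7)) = 588 / 95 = 6.19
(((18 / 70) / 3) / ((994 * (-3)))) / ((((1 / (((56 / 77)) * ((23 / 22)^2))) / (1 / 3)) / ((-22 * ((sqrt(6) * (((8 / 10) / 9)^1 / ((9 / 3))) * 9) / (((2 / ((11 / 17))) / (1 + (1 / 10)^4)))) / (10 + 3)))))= 5290529 * sqrt(6) / 4757315062500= 0.00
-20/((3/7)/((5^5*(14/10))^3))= -11723632812500/3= -3907877604166.67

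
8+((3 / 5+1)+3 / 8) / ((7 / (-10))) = 145 / 28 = 5.18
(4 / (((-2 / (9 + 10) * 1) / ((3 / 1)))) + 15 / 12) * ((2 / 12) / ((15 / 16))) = -902 / 45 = -20.04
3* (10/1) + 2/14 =211/7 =30.14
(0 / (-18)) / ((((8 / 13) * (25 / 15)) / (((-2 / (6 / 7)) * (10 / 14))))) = 0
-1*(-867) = 867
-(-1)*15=15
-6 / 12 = -1 / 2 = -0.50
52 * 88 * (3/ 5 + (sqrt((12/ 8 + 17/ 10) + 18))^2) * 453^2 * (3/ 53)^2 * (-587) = -540741284617248/ 14045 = -38500625462.25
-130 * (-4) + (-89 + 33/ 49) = 21152/ 49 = 431.67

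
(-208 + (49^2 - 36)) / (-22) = -2157 / 22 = -98.05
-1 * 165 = -165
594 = 594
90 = 90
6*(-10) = -60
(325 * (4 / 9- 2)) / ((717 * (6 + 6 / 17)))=-38675 / 348462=-0.11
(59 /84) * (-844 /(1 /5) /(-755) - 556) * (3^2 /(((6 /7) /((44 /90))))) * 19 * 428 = -36553128568 /2265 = -16138246.61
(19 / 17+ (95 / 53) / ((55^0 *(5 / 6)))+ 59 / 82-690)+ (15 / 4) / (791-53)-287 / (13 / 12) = -10960029967 / 11525592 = -950.93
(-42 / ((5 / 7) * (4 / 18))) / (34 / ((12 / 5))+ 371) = -7938 / 11555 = -0.69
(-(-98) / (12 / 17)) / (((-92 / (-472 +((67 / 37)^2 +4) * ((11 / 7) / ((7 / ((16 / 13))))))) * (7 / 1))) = 290314083 / 2865317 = 101.32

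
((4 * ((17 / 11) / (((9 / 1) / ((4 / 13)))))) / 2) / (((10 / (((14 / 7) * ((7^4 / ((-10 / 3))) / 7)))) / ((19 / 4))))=-110789 / 10725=-10.33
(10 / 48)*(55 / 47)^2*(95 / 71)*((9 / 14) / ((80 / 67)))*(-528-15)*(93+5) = -219554787375 / 20075392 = -10936.51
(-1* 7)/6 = -1.17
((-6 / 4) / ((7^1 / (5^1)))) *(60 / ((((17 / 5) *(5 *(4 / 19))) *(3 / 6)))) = -35.92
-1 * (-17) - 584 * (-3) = 1769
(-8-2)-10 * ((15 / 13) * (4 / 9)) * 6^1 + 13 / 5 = -38.17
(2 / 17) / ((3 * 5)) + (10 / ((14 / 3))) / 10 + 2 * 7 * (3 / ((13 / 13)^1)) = 42.22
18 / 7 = 2.57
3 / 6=1 / 2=0.50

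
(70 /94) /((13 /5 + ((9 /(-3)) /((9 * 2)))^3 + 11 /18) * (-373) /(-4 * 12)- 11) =1814400 /33908573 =0.05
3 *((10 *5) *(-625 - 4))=-94350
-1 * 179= -179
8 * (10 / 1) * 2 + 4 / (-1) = 156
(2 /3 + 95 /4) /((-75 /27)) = -879 /100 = -8.79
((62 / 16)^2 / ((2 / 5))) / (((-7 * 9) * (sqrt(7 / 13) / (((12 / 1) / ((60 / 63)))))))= -961 * sqrt(91) / 896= -10.23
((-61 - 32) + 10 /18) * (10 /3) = -8320 /27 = -308.15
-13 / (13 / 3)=-3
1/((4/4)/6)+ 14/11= 80/11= 7.27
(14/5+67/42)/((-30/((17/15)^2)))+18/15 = 1434253/1417500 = 1.01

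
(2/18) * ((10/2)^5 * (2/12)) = 3125/54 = 57.87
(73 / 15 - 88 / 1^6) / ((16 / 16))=-1247 / 15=-83.13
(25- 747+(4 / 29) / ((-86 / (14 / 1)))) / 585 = -900362 / 729495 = -1.23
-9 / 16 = -0.56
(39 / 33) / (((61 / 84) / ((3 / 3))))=1092 / 671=1.63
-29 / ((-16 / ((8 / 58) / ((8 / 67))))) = 67 / 32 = 2.09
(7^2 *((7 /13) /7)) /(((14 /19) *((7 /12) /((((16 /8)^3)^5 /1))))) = 3735552 /13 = 287350.15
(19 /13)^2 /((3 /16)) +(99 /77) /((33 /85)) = 14.70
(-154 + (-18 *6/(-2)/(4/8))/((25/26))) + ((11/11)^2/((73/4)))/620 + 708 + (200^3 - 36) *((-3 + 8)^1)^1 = 2263027513559/56575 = 40000486.32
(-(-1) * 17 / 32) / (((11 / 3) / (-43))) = -6.23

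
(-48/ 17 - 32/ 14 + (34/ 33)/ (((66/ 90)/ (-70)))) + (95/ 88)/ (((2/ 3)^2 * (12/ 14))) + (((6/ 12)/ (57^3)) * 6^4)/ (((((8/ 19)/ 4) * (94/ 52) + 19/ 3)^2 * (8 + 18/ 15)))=-236724004837498581/ 2352594316397248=-100.62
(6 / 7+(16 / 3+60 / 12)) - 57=-962 / 21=-45.81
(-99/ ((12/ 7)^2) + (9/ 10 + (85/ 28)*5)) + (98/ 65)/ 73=-9347113/ 531440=-17.59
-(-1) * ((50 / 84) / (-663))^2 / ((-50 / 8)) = -25 / 193849929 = -0.00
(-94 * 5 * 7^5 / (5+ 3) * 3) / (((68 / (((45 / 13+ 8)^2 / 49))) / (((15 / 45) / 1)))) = -1789511605 / 45968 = -38929.51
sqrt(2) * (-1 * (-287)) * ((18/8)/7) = 369 * sqrt(2)/4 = 130.46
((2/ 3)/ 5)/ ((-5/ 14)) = -28/ 75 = -0.37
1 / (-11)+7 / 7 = 0.91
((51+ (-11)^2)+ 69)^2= 58081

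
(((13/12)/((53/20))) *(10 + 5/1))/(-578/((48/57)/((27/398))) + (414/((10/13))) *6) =5174000/2685381687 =0.00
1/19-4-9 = -246/19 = -12.95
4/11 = 0.36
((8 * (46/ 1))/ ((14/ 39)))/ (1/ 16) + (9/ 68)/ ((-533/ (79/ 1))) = 4161386127/ 253708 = 16402.27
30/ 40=3/ 4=0.75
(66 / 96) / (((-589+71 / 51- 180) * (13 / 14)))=-3927 / 4071392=-0.00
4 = 4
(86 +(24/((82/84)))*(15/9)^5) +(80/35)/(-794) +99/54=2485694965/6152706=404.00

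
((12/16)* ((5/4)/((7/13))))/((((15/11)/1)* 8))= 143/896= 0.16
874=874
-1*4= -4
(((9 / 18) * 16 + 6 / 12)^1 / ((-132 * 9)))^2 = 289 / 5645376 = 0.00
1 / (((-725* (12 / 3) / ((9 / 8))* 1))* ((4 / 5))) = -9 / 18560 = -0.00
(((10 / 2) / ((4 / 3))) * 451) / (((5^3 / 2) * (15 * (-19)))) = -451 / 4750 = -0.09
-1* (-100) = 100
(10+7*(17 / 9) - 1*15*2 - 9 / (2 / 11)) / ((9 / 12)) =-2026 / 27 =-75.04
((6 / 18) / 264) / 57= 1 / 45144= 0.00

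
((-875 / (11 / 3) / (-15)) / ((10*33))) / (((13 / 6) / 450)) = 15750 / 1573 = 10.01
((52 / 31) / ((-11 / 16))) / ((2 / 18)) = -7488 / 341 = -21.96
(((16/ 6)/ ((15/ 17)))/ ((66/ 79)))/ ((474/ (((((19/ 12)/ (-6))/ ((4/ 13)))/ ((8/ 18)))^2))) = 1037153/ 36495360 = 0.03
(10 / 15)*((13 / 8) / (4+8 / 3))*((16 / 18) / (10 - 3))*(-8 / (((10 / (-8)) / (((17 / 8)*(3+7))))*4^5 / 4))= 221 / 20160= 0.01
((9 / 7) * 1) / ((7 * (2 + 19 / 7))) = 3 / 77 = 0.04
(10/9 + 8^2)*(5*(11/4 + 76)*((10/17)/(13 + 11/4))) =146500/153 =957.52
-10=-10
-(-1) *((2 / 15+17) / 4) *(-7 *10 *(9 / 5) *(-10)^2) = -53970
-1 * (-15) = 15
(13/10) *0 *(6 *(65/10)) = 0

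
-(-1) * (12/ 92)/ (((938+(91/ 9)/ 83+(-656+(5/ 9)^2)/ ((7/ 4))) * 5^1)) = 141183/ 3049351385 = 0.00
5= 5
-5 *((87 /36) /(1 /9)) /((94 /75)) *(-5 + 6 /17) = 2577375 /6392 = 403.22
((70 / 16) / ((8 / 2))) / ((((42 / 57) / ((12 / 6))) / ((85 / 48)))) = 8075 / 1536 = 5.26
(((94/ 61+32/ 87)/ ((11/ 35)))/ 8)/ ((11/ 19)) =3368225/ 2568588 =1.31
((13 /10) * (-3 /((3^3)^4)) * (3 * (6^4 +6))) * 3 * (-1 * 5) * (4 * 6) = 22568 /2187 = 10.32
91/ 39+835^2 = 2091682/ 3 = 697227.33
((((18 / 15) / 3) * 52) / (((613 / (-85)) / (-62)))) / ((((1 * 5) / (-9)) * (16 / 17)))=-1048203 / 3065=-341.99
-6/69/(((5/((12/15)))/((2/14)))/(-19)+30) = -152/48415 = -0.00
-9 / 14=-0.64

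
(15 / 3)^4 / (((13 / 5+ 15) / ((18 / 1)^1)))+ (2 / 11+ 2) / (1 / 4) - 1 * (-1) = 28553 / 44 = 648.93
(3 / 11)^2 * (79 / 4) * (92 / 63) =1817 / 847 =2.15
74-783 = -709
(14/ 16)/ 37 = 7/ 296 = 0.02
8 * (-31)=-248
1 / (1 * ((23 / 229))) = 229 / 23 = 9.96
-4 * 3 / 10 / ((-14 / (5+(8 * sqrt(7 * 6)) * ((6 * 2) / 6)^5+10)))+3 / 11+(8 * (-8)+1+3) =83.76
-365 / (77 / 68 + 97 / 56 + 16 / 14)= -9928 / 109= -91.08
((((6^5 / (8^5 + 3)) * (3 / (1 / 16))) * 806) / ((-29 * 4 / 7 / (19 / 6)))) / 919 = -1667143296 / 873379921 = -1.91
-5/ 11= -0.45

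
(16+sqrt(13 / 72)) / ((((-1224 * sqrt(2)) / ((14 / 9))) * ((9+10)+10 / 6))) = 7 * sqrt(2) * (-192 -sqrt(26)) / 2731968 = -0.00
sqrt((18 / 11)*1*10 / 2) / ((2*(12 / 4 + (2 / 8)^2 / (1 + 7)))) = 192*sqrt(110) / 4235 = 0.48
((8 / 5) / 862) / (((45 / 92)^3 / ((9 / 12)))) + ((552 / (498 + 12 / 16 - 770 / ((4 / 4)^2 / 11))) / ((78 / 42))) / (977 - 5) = 9192262984 / 775220574375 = 0.01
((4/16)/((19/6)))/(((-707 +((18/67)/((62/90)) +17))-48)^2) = 4313929/29729591640576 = 0.00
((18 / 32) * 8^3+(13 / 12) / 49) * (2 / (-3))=-169357 / 882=-192.01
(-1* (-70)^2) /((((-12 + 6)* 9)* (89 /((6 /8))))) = 1225 /1602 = 0.76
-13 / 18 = -0.72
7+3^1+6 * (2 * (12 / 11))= 254 / 11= 23.09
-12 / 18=-2 / 3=-0.67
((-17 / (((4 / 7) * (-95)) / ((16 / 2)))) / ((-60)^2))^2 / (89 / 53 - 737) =-750533 / 1139580252000000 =-0.00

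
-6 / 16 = -3 / 8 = -0.38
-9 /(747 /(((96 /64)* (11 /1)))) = -33 /166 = -0.20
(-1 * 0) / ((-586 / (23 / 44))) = 0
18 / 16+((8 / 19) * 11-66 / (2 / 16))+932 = 409.76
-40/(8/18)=-90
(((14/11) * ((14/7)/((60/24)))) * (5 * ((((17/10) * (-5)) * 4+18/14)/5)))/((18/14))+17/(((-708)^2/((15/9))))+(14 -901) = -75505224557/82708560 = -912.91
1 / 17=0.06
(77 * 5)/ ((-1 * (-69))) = 385/ 69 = 5.58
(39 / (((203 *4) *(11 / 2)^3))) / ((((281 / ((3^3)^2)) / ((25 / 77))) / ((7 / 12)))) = 236925 / 1670333126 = 0.00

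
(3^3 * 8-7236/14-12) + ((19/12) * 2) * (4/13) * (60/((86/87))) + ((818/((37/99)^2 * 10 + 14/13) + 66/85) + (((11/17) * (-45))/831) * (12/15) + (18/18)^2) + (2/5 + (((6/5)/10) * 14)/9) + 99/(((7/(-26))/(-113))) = 41631.01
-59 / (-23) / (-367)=-59 / 8441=-0.01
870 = 870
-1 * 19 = -19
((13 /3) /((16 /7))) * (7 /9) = 637 /432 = 1.47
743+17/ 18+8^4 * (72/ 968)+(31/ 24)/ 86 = 785660125/ 749232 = 1048.62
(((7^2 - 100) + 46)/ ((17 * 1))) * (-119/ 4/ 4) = 35/ 16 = 2.19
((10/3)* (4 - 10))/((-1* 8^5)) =5/8192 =0.00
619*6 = 3714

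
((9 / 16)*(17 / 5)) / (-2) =-153 / 160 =-0.96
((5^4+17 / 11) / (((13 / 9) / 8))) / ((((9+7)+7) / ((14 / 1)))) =6947136 / 3289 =2112.23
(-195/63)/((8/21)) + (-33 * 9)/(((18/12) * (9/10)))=-228.12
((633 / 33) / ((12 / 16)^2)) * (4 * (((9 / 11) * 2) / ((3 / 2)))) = 54016 / 363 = 148.80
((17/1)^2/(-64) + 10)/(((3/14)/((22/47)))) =9009/752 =11.98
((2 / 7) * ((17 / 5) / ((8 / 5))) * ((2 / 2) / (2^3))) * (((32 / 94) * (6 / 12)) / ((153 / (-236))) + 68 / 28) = 109031 / 663264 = 0.16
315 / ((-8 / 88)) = -3465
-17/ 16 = -1.06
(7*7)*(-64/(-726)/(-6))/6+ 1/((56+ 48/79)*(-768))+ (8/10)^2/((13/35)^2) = 219725606717/48622159872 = 4.52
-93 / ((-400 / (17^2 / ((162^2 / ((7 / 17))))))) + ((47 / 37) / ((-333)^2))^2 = 28394897702803 / 26933969551118400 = 0.00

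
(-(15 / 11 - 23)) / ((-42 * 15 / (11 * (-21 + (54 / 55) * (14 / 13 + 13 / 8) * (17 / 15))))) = 1458073 / 214500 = 6.80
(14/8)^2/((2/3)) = 147/32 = 4.59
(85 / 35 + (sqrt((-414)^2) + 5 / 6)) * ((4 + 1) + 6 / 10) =7010 / 3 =2336.67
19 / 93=0.20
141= 141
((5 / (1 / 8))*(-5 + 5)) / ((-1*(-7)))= 0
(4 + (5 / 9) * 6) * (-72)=-528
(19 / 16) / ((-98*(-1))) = 19 / 1568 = 0.01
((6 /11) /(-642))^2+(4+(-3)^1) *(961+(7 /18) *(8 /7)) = 11987251846 /12467961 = 961.44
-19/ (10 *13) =-19/ 130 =-0.15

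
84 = 84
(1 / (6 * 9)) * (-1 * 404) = -202 / 27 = -7.48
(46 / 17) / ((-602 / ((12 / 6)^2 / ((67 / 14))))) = -184 / 48977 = -0.00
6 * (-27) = -162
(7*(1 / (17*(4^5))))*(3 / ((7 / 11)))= 33 / 17408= 0.00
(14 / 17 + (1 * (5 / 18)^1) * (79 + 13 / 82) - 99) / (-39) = 1911709 / 978588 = 1.95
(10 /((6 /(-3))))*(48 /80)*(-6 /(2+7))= 2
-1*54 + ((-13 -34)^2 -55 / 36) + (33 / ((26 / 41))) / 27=2155.40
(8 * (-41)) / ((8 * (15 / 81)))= -1107 / 5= -221.40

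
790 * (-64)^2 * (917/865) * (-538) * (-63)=20114497880064/173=116268773873.20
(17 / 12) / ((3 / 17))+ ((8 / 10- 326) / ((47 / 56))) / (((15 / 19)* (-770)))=20159537 / 2326500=8.67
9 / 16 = 0.56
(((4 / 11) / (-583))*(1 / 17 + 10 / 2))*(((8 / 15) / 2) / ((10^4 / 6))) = -172 / 340690625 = -0.00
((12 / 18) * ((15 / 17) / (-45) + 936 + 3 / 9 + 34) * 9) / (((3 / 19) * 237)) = 1880468 / 12087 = 155.58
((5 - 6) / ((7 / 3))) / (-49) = 3 / 343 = 0.01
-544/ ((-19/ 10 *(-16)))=-340/ 19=-17.89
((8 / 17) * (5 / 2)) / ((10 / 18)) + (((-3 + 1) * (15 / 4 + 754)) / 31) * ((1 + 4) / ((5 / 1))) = -49295 / 1054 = -46.77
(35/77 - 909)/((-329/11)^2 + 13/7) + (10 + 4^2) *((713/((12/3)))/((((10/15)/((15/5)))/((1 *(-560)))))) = -4433676376969/379630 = -11678941.01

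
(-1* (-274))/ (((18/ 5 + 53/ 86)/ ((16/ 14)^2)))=7540480/ 88837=84.88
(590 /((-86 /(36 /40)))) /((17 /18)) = -6.54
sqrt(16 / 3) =4 * sqrt(3) / 3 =2.31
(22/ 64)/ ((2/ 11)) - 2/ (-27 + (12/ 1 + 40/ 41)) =74823/ 36800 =2.03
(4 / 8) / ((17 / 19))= 19 / 34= 0.56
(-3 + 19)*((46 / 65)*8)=5888 / 65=90.58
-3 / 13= -0.23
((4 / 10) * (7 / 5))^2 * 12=2352 / 625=3.76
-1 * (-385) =385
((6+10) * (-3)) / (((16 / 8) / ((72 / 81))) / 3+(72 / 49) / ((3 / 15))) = -3136 / 529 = -5.93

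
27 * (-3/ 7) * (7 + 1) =-648/ 7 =-92.57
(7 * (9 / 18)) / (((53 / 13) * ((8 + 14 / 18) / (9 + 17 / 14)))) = 16731 / 16748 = 1.00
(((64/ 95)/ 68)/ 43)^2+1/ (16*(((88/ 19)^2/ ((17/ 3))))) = 29596440607697/ 1792621274188800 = 0.02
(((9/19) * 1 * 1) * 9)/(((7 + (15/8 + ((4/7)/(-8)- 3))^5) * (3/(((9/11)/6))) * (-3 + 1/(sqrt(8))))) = -535311286272/37171655305675- 44609273856 * sqrt(2)/37171655305675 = -0.02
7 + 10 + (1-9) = 9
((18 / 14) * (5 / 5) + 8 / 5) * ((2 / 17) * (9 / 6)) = 0.51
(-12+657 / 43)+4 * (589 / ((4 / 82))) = 2076955 / 43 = 48301.28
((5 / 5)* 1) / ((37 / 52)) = 1.41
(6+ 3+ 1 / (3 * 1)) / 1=28 / 3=9.33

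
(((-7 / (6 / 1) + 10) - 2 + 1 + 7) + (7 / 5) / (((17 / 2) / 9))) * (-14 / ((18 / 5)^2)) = -291235 / 16524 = -17.62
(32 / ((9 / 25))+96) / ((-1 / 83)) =-138112 / 9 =-15345.78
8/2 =4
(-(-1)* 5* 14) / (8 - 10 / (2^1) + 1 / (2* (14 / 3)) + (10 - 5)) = 1960 / 227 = 8.63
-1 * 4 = -4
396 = 396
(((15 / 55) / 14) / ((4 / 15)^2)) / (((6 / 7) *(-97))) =-225 / 68288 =-0.00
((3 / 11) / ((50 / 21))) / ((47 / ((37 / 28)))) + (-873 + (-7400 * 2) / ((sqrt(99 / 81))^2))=-12982.09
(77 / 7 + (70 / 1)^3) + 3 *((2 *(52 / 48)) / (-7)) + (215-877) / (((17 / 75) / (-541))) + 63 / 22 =2517273982 / 1309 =1923051.17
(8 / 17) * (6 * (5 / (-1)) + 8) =-176 / 17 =-10.35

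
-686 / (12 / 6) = -343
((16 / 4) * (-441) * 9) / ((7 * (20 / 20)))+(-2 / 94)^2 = -5010011 / 2209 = -2268.00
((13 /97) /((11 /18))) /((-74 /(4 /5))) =-468 /197395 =-0.00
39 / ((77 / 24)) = 12.16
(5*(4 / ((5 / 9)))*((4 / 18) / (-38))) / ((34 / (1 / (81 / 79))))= -158 / 26163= -0.01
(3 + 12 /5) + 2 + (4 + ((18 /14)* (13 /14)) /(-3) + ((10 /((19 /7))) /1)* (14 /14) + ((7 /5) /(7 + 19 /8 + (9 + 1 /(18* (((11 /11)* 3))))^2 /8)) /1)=14.76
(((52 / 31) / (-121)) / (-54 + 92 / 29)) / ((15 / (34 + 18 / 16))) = 105937 / 165869220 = 0.00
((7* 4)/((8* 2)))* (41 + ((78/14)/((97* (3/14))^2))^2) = 71.75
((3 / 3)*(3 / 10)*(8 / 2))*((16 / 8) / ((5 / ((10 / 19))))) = 0.25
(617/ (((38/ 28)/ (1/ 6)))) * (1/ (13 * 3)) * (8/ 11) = 34552/ 24453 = 1.41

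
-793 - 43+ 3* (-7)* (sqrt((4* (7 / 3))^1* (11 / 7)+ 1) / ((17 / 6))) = -836 - 42* sqrt(141) / 17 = -865.34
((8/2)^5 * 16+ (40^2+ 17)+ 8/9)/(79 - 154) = -162017/675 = -240.03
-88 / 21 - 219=-4687 / 21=-223.19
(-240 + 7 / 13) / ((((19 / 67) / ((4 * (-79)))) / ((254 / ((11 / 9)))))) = 13696971336 / 247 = 55453325.25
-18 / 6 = -3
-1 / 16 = -0.06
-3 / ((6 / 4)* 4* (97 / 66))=-33 / 97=-0.34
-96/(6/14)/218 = -112/109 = -1.03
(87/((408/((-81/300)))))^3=-480048687/2515456000000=-0.00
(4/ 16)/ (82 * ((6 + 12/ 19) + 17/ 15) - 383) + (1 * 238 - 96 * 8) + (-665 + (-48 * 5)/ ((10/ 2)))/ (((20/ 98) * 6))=-1206453733/ 1084665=-1112.28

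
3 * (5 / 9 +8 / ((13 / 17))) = 1289 / 39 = 33.05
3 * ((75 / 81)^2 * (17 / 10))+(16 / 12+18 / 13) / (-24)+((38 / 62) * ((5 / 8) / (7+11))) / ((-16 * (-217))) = 23170619777 / 5440151808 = 4.26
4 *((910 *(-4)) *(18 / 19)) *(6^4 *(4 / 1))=-1358622720 / 19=-71506458.95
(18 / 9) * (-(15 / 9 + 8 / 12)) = -4.67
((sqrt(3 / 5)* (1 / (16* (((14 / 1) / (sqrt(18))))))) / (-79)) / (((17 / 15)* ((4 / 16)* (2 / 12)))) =-27* sqrt(30) / 37604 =-0.00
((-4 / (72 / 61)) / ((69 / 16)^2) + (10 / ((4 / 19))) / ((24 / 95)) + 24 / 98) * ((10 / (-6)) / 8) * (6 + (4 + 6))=-31592026055 / 50390424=-626.95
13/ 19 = 0.68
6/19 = 0.32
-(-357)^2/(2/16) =-1019592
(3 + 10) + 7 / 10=137 / 10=13.70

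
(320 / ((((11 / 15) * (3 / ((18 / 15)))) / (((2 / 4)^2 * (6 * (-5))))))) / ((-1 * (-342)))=-800 / 209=-3.83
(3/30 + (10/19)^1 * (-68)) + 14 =-4121/190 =-21.69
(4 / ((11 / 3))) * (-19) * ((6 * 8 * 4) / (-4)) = 10944 / 11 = 994.91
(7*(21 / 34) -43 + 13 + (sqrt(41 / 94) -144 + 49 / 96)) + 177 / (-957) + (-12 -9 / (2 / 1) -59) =-127471393 / 520608 + sqrt(3854) / 94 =-244.19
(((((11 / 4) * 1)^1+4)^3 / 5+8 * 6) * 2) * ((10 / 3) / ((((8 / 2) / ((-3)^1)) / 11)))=-385473 / 64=-6023.02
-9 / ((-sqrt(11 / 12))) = 18 * sqrt(33) / 11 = 9.40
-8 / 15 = -0.53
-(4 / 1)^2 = -16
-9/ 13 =-0.69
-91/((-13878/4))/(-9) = -182/62451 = -0.00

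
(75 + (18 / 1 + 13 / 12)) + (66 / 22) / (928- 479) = 506957 / 5388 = 94.09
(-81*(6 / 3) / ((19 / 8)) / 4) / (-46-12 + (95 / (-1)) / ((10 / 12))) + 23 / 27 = 20978 / 22059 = 0.95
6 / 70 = 3 / 35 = 0.09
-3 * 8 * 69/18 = -92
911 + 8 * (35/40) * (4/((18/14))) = 8395/9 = 932.78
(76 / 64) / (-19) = -1 / 16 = -0.06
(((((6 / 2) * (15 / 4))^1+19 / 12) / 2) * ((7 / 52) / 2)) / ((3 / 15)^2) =13475 / 1248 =10.80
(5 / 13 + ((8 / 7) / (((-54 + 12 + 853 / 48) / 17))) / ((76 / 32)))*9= 850347 / 2010827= 0.42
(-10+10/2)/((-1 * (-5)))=-1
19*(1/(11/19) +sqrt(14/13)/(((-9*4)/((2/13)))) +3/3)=570/11 - 19*sqrt(182)/3042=51.73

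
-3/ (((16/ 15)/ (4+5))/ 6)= -1215/ 8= -151.88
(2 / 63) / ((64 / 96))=1 / 21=0.05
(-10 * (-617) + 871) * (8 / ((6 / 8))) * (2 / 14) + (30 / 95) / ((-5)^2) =35674442 / 3325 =10729.16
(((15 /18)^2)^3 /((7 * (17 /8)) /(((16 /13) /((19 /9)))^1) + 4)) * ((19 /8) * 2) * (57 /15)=1128125 /5508162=0.20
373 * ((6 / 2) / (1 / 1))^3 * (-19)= -191349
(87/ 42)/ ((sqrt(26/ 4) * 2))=29 * sqrt(26)/ 364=0.41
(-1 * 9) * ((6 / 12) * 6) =-27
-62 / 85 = -0.73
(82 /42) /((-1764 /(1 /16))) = -41 /592704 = -0.00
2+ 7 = 9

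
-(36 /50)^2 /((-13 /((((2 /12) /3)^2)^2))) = 1 /2632500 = 0.00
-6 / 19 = -0.32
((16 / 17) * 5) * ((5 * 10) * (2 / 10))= 800 / 17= 47.06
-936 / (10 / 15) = -1404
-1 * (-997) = 997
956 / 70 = 478 / 35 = 13.66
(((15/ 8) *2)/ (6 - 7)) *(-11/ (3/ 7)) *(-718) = -138215/ 2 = -69107.50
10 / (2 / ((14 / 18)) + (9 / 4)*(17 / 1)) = 280 / 1143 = 0.24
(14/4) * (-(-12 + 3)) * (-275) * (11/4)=-190575/8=-23821.88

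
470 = 470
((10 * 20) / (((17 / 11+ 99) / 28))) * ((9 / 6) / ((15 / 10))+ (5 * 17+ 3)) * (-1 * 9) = -44612.66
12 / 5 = 2.40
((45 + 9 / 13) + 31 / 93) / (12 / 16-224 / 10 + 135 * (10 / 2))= 35900 / 509613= 0.07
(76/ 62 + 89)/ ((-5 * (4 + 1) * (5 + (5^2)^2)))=-2797/ 488250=-0.01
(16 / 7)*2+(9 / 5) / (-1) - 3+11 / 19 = 233 / 665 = 0.35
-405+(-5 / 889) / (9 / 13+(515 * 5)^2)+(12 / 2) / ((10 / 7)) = -400.80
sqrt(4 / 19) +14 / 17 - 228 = -3862 / 17 +2 * sqrt(19) / 19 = -226.72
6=6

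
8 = 8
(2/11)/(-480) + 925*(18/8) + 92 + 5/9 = 17216537/7920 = 2173.81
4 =4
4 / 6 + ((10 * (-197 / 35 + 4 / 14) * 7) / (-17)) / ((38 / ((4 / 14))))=332 / 399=0.83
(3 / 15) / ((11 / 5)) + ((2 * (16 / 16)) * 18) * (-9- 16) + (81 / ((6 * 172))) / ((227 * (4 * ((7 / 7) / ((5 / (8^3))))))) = -1583089891891 / 1759166464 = -899.91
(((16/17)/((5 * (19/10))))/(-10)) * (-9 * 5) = 144/323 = 0.45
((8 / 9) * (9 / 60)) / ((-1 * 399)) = -2 / 5985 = -0.00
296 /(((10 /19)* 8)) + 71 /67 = 47811 /670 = 71.36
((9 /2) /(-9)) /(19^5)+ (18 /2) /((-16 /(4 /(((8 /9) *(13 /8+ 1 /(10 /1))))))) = -1.47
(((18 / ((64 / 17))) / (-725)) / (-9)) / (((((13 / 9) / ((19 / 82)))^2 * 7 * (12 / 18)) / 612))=228167523 / 92272107200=0.00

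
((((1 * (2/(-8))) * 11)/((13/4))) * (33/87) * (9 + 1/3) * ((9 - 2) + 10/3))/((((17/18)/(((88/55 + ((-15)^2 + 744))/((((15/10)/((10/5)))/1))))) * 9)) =-4077607072/865215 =-4712.83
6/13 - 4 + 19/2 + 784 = 20539/26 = 789.96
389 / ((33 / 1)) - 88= -2515 / 33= -76.21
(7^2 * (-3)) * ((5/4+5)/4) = -3675/16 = -229.69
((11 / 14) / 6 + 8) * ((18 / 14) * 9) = 18441 / 196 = 94.09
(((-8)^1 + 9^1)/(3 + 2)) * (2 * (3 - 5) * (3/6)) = -2/5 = -0.40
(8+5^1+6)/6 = 19/6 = 3.17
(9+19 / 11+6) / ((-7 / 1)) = -184 / 77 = -2.39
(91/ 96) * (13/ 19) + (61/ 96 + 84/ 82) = 86315/ 37392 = 2.31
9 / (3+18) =3 / 7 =0.43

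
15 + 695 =710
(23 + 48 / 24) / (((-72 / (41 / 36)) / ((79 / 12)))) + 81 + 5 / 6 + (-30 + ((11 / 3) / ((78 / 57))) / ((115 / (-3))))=2285966887 / 46500480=49.16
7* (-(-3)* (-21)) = -441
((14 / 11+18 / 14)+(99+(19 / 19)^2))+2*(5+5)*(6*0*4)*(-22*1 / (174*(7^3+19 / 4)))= 7897 / 77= 102.56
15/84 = 5/28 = 0.18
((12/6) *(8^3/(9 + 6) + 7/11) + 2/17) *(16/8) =390776/2805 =139.31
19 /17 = 1.12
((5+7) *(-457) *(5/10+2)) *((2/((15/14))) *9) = -230328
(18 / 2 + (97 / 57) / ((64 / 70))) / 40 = 19811 / 72960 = 0.27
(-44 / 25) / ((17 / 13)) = -572 / 425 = -1.35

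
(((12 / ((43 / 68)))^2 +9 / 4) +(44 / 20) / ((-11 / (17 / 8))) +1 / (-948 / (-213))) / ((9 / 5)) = 705360311 / 3505704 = 201.20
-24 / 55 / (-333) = 8 / 6105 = 0.00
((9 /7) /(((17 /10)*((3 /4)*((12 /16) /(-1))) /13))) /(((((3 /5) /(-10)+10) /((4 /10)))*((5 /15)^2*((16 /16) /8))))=-2995200 /59143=-50.64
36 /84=3 /7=0.43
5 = 5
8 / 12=2 / 3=0.67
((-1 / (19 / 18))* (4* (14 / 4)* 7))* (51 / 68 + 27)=-48951 / 19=-2576.37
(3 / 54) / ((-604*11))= -1 / 119592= -0.00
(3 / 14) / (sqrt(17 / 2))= 3 * sqrt(34) / 238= 0.07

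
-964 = -964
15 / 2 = 7.50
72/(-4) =-18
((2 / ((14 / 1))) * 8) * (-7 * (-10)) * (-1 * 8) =-640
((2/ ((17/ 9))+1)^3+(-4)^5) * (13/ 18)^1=-21614827/ 29478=-733.25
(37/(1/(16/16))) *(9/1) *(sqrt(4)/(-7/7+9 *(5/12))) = 2664/11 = 242.18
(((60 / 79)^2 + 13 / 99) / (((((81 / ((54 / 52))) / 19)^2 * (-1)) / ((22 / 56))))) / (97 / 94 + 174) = -7423622411 / 78715277491032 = -0.00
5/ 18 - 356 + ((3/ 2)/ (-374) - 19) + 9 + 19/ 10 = -12246391/ 33660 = -363.83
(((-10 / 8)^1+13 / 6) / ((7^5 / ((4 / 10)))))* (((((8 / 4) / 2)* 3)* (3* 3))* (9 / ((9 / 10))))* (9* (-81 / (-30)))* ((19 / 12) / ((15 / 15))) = 0.23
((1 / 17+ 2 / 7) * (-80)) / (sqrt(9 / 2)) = -3280 * sqrt(2) / 357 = -12.99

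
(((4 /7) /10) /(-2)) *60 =-12 /7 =-1.71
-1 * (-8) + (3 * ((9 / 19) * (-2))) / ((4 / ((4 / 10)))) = 733 / 95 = 7.72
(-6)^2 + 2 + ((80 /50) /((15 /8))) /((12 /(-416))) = 8.42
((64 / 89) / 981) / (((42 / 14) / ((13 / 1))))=832 / 261927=0.00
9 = 9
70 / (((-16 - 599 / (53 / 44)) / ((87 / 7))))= -7685 / 4534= -1.69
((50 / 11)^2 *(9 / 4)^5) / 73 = 36905625 / 2261248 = 16.32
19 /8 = 2.38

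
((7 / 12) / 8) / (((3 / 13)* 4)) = 91 / 1152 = 0.08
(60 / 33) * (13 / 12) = 65 / 33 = 1.97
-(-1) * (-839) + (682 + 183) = 26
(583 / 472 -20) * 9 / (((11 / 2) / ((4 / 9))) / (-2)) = 17714 / 649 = 27.29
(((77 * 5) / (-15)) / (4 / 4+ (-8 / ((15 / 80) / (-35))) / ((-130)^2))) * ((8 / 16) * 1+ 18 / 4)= -325325 / 2759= -117.91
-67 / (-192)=0.35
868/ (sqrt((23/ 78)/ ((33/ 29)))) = 2604 * sqrt(190762)/ 667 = 1705.14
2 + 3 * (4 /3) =6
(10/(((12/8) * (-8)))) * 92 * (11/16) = -1265/24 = -52.71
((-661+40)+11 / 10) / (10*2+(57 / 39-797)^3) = 0.00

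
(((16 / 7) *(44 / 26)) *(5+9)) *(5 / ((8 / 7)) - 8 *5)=-25080 / 13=-1929.23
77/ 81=0.95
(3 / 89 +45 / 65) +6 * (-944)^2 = 6186266952 / 1157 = 5346816.73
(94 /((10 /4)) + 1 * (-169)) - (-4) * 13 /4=-118.40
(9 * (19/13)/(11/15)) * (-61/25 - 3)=-69768/715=-97.58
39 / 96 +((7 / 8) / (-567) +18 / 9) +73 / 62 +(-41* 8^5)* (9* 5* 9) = -43720538561449 / 80352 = -544112636.42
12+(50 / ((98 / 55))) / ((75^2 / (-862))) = 16978 / 2205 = 7.70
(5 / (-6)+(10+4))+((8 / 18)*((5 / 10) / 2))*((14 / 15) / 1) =3583 / 270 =13.27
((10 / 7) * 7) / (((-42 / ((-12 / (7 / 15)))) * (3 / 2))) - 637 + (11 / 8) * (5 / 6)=-1485929 / 2352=-631.77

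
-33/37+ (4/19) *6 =261/703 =0.37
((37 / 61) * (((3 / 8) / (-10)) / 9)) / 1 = -37 / 14640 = -0.00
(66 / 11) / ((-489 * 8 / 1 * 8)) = -1 / 5216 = -0.00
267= 267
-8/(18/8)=-32/9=-3.56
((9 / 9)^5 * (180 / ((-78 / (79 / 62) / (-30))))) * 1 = 35550 / 403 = 88.21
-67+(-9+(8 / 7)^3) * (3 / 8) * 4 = -53687 / 686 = -78.26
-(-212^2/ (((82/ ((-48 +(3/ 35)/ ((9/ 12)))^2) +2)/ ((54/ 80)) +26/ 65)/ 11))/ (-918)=-19726033960/ 125120493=-157.66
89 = 89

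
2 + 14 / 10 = 17 / 5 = 3.40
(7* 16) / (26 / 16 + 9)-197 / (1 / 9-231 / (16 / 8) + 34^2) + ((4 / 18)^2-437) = -55015427209 / 128962935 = -426.60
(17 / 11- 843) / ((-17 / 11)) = 9256 / 17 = 544.47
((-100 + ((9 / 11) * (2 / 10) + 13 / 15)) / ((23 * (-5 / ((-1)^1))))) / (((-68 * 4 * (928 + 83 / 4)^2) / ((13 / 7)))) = 1846 / 282783760875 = 0.00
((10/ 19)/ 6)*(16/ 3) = 0.47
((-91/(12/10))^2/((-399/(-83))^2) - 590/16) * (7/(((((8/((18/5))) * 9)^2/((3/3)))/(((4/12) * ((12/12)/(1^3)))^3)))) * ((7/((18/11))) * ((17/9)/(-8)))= -90871221133/654848686080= -0.14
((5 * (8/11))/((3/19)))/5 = 152/33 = 4.61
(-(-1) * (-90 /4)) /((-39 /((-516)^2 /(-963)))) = -221880 /1391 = -159.51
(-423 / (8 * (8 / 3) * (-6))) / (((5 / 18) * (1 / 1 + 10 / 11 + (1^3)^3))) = 41877 / 10240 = 4.09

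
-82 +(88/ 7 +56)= -94/ 7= -13.43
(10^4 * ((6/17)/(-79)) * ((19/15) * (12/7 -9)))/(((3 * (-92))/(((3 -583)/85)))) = 2204000/216223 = 10.19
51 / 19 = 2.68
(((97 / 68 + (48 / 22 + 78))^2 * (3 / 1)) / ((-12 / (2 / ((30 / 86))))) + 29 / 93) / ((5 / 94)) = -233445527948179 / 1300846800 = -179456.59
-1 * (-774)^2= -599076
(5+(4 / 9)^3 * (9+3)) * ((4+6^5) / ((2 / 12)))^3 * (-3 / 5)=-1108336016627200 / 3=-369445338875733.33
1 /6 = 0.17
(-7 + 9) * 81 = 162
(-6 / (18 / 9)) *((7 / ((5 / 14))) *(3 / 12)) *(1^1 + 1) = -147 / 5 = -29.40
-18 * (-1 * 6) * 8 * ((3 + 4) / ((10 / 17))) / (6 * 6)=1428 / 5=285.60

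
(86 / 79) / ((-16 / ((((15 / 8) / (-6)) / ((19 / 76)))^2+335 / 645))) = -4297 / 30336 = -0.14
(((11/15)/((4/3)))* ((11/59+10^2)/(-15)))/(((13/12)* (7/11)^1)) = -715231/134225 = -5.33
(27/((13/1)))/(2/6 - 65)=-81/2522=-0.03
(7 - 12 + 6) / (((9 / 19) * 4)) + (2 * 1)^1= 91 / 36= 2.53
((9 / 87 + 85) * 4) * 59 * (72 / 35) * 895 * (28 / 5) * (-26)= -780685341696 / 145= -5384036839.28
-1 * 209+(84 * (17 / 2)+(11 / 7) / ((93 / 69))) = 109838 / 217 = 506.17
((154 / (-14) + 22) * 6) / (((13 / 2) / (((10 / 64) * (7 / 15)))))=77 / 104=0.74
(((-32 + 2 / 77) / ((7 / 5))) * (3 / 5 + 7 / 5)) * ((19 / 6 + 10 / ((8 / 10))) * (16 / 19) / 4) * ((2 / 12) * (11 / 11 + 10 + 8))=-2314280 / 4851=-477.07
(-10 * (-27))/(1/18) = 4860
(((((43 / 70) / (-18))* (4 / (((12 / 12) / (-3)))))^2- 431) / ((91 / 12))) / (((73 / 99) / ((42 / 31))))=-3761941392 / 36038275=-104.39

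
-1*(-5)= 5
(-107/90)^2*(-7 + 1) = -11449/1350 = -8.48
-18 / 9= -2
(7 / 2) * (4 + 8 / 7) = 18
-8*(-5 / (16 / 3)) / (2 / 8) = 30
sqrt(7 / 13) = 0.73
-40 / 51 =-0.78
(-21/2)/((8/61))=-1281/16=-80.06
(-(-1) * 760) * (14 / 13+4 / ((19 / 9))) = 29360 / 13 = 2258.46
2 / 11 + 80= 882 / 11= 80.18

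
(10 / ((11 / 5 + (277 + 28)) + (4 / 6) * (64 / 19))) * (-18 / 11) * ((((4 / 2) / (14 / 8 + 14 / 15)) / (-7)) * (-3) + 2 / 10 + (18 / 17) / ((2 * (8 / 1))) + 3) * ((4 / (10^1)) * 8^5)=-360871877376 / 145206061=-2485.24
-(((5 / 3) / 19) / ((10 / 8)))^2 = -16 / 3249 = -0.00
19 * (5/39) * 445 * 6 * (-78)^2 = 39569400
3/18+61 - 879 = -4907/6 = -817.83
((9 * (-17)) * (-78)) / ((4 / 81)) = 483327 / 2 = 241663.50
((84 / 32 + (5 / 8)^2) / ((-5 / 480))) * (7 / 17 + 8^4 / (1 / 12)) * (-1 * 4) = 967614378 / 17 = 56918492.82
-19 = -19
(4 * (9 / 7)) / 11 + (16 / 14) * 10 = 916 / 77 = 11.90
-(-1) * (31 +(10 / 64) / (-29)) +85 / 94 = 31.90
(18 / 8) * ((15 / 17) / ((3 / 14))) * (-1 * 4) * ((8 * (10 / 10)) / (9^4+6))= -1680 / 37213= -0.05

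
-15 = -15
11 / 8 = 1.38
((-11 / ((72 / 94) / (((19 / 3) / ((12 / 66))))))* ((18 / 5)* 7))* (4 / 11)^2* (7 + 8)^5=-1265827500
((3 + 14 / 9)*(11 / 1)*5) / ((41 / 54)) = 330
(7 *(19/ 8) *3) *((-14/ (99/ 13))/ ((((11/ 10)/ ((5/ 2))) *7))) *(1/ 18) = -43225/ 26136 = -1.65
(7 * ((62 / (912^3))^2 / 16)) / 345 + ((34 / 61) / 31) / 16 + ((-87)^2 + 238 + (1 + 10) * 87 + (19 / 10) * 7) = 13179551856281481550284069493 / 1501549470671413413150720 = 8777.30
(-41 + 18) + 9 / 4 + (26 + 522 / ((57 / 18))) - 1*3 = 12699 / 76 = 167.09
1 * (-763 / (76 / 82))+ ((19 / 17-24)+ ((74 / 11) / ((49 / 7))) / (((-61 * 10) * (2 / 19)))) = -6418481837 / 7585655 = -846.13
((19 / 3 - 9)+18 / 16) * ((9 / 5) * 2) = -5.55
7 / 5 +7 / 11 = 112 / 55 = 2.04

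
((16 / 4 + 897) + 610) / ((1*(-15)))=-1511 / 15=-100.73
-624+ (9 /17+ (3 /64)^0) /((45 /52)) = -476008 /765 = -622.23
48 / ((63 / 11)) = 176 / 21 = 8.38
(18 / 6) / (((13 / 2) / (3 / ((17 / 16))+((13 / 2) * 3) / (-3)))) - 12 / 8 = -1413 / 442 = -3.20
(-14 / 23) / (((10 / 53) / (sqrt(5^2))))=-371 / 23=-16.13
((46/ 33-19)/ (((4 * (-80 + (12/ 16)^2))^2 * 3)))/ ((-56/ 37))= 6142/ 159928659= 0.00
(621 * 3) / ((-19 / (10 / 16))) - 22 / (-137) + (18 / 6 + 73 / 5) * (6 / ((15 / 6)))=-9830131 / 520600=-18.88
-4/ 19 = -0.21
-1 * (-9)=9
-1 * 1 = -1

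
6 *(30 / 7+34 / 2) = 894 / 7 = 127.71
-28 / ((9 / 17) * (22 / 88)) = -1904 / 9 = -211.56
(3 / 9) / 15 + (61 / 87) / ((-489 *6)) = 28057 / 1276290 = 0.02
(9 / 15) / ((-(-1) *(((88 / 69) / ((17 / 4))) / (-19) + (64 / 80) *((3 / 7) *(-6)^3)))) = -468027 / 57780224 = -0.01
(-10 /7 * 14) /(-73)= 20 /73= 0.27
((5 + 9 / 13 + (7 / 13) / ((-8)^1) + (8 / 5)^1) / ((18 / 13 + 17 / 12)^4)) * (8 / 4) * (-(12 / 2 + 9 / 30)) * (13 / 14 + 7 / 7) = -2599456337712 / 911728974025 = -2.85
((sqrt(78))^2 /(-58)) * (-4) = 156 /29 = 5.38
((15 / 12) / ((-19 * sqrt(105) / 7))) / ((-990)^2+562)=-sqrt(105) / 223590936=-0.00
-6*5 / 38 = -15 / 19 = -0.79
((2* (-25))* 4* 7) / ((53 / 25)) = -35000 / 53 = -660.38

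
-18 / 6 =-3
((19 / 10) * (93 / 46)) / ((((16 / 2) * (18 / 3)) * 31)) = 19 / 7360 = 0.00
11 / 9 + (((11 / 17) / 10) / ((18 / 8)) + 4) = 1339 / 255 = 5.25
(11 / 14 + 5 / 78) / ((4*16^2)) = 29 / 34944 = 0.00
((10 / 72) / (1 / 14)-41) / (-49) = 703 / 882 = 0.80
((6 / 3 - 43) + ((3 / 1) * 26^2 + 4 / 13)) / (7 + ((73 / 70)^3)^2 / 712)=2164096883480000000 / 7624681352941757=283.83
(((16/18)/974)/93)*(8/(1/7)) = 224/407619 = 0.00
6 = 6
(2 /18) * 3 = 1 /3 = 0.33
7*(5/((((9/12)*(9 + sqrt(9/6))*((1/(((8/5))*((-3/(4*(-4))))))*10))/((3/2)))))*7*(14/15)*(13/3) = 8918/1325-4459*sqrt(6)/11925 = 5.81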